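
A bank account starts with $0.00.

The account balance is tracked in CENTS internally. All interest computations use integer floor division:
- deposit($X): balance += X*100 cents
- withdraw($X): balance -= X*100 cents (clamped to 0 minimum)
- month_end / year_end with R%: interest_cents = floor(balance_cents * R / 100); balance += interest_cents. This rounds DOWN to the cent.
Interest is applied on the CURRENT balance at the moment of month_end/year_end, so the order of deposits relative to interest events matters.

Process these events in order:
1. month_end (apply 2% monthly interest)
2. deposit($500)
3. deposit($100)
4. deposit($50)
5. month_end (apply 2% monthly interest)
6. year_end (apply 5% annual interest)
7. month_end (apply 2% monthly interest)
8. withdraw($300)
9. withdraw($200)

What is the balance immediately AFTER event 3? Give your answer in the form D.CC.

Answer: 600.00

Derivation:
After 1 (month_end (apply 2% monthly interest)): balance=$0.00 total_interest=$0.00
After 2 (deposit($500)): balance=$500.00 total_interest=$0.00
After 3 (deposit($100)): balance=$600.00 total_interest=$0.00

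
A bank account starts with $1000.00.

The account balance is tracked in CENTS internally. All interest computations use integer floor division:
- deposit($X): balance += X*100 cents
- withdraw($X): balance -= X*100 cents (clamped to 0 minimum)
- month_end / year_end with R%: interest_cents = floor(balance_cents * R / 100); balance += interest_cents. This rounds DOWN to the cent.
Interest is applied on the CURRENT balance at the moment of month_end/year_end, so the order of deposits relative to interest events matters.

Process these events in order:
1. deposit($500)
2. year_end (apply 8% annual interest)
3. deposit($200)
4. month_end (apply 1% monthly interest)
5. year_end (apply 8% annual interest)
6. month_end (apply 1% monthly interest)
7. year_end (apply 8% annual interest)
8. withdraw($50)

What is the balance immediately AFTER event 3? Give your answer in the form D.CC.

Answer: 1820.00

Derivation:
After 1 (deposit($500)): balance=$1500.00 total_interest=$0.00
After 2 (year_end (apply 8% annual interest)): balance=$1620.00 total_interest=$120.00
After 3 (deposit($200)): balance=$1820.00 total_interest=$120.00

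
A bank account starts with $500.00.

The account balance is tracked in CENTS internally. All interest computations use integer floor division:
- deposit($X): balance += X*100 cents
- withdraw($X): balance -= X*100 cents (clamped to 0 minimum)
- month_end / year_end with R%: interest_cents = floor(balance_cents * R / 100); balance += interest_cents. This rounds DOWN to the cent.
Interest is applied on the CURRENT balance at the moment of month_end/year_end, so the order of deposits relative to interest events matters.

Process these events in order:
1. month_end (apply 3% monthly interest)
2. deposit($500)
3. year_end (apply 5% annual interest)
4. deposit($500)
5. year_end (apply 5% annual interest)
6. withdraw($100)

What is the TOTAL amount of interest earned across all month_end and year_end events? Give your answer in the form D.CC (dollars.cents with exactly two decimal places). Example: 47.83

After 1 (month_end (apply 3% monthly interest)): balance=$515.00 total_interest=$15.00
After 2 (deposit($500)): balance=$1015.00 total_interest=$15.00
After 3 (year_end (apply 5% annual interest)): balance=$1065.75 total_interest=$65.75
After 4 (deposit($500)): balance=$1565.75 total_interest=$65.75
After 5 (year_end (apply 5% annual interest)): balance=$1644.03 total_interest=$144.03
After 6 (withdraw($100)): balance=$1544.03 total_interest=$144.03

Answer: 144.03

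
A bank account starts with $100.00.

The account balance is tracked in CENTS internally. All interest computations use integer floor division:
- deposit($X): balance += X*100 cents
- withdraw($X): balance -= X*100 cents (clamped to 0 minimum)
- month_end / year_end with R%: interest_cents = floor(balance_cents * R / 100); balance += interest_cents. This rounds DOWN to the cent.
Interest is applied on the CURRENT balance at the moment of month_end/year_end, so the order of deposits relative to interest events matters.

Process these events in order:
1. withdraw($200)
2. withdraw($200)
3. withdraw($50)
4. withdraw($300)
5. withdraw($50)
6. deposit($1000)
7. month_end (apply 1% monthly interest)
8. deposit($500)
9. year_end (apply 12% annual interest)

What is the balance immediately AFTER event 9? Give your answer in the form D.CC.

After 1 (withdraw($200)): balance=$0.00 total_interest=$0.00
After 2 (withdraw($200)): balance=$0.00 total_interest=$0.00
After 3 (withdraw($50)): balance=$0.00 total_interest=$0.00
After 4 (withdraw($300)): balance=$0.00 total_interest=$0.00
After 5 (withdraw($50)): balance=$0.00 total_interest=$0.00
After 6 (deposit($1000)): balance=$1000.00 total_interest=$0.00
After 7 (month_end (apply 1% monthly interest)): balance=$1010.00 total_interest=$10.00
After 8 (deposit($500)): balance=$1510.00 total_interest=$10.00
After 9 (year_end (apply 12% annual interest)): balance=$1691.20 total_interest=$191.20

Answer: 1691.20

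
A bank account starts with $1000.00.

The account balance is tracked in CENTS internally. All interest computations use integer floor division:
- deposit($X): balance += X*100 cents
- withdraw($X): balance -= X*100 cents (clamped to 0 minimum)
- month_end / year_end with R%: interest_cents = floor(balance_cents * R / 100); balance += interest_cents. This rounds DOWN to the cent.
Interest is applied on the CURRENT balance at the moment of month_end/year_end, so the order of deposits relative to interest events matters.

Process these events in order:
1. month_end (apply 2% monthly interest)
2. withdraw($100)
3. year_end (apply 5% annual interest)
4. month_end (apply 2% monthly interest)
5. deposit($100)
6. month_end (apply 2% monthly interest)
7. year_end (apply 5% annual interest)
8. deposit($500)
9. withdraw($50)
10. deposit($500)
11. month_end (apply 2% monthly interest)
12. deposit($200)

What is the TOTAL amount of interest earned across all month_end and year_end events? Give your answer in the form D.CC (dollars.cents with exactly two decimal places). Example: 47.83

Answer: 204.61

Derivation:
After 1 (month_end (apply 2% monthly interest)): balance=$1020.00 total_interest=$20.00
After 2 (withdraw($100)): balance=$920.00 total_interest=$20.00
After 3 (year_end (apply 5% annual interest)): balance=$966.00 total_interest=$66.00
After 4 (month_end (apply 2% monthly interest)): balance=$985.32 total_interest=$85.32
After 5 (deposit($100)): balance=$1085.32 total_interest=$85.32
After 6 (month_end (apply 2% monthly interest)): balance=$1107.02 total_interest=$107.02
After 7 (year_end (apply 5% annual interest)): balance=$1162.37 total_interest=$162.37
After 8 (deposit($500)): balance=$1662.37 total_interest=$162.37
After 9 (withdraw($50)): balance=$1612.37 total_interest=$162.37
After 10 (deposit($500)): balance=$2112.37 total_interest=$162.37
After 11 (month_end (apply 2% monthly interest)): balance=$2154.61 total_interest=$204.61
After 12 (deposit($200)): balance=$2354.61 total_interest=$204.61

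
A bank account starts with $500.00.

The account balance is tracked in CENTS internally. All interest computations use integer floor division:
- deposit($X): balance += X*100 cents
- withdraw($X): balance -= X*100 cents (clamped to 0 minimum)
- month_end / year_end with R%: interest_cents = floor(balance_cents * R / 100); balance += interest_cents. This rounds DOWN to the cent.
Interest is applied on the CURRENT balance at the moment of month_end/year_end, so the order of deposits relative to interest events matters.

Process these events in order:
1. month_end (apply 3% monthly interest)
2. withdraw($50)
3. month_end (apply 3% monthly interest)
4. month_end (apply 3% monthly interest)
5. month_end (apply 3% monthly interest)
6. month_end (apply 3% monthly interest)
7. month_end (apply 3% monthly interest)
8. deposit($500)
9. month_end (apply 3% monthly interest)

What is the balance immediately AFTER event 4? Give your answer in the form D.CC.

After 1 (month_end (apply 3% monthly interest)): balance=$515.00 total_interest=$15.00
After 2 (withdraw($50)): balance=$465.00 total_interest=$15.00
After 3 (month_end (apply 3% monthly interest)): balance=$478.95 total_interest=$28.95
After 4 (month_end (apply 3% monthly interest)): balance=$493.31 total_interest=$43.31

Answer: 493.31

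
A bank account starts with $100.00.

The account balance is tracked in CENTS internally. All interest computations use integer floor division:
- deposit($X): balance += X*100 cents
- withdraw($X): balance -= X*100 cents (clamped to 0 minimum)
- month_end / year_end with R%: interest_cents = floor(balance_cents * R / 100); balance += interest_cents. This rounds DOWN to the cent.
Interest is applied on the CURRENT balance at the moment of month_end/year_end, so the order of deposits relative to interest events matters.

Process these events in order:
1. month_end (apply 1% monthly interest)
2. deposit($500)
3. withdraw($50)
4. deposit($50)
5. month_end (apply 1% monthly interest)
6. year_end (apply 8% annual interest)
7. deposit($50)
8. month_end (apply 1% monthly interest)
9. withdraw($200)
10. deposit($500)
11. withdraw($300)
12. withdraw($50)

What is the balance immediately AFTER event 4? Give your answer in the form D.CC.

Answer: 601.00

Derivation:
After 1 (month_end (apply 1% monthly interest)): balance=$101.00 total_interest=$1.00
After 2 (deposit($500)): balance=$601.00 total_interest=$1.00
After 3 (withdraw($50)): balance=$551.00 total_interest=$1.00
After 4 (deposit($50)): balance=$601.00 total_interest=$1.00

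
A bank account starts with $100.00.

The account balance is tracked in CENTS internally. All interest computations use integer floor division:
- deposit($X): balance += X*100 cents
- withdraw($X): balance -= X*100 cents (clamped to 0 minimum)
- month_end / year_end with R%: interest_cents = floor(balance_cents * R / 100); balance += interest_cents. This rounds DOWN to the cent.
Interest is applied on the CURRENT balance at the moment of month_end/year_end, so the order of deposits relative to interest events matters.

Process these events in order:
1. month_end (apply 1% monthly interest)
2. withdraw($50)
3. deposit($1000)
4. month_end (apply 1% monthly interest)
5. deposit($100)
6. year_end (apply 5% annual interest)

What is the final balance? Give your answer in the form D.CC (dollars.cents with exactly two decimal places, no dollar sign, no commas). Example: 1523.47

Answer: 1219.58

Derivation:
After 1 (month_end (apply 1% monthly interest)): balance=$101.00 total_interest=$1.00
After 2 (withdraw($50)): balance=$51.00 total_interest=$1.00
After 3 (deposit($1000)): balance=$1051.00 total_interest=$1.00
After 4 (month_end (apply 1% monthly interest)): balance=$1061.51 total_interest=$11.51
After 5 (deposit($100)): balance=$1161.51 total_interest=$11.51
After 6 (year_end (apply 5% annual interest)): balance=$1219.58 total_interest=$69.58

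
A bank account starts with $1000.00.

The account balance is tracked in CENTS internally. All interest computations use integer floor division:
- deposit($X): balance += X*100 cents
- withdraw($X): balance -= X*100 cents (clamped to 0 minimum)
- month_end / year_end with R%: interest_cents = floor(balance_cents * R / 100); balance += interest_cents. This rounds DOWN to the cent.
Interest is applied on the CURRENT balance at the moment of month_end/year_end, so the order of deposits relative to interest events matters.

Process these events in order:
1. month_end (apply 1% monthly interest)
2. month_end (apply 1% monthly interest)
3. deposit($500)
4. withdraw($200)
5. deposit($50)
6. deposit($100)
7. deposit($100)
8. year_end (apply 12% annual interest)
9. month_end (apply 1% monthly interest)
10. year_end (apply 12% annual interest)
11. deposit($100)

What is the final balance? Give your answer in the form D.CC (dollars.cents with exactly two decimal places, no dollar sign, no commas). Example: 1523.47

After 1 (month_end (apply 1% monthly interest)): balance=$1010.00 total_interest=$10.00
After 2 (month_end (apply 1% monthly interest)): balance=$1020.10 total_interest=$20.10
After 3 (deposit($500)): balance=$1520.10 total_interest=$20.10
After 4 (withdraw($200)): balance=$1320.10 total_interest=$20.10
After 5 (deposit($50)): balance=$1370.10 total_interest=$20.10
After 6 (deposit($100)): balance=$1470.10 total_interest=$20.10
After 7 (deposit($100)): balance=$1570.10 total_interest=$20.10
After 8 (year_end (apply 12% annual interest)): balance=$1758.51 total_interest=$208.51
After 9 (month_end (apply 1% monthly interest)): balance=$1776.09 total_interest=$226.09
After 10 (year_end (apply 12% annual interest)): balance=$1989.22 total_interest=$439.22
After 11 (deposit($100)): balance=$2089.22 total_interest=$439.22

Answer: 2089.22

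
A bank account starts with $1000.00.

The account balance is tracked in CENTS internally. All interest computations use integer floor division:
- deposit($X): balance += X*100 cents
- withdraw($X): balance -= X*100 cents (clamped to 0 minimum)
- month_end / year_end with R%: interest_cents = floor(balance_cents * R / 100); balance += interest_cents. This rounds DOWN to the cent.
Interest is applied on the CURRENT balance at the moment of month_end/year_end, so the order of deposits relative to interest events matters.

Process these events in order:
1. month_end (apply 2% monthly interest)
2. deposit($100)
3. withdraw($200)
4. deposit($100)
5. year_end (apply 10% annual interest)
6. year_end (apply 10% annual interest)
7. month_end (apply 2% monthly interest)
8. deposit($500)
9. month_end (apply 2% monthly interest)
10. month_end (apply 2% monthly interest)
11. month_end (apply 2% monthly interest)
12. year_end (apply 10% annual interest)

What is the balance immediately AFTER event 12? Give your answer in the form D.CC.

Answer: 2053.17

Derivation:
After 1 (month_end (apply 2% monthly interest)): balance=$1020.00 total_interest=$20.00
After 2 (deposit($100)): balance=$1120.00 total_interest=$20.00
After 3 (withdraw($200)): balance=$920.00 total_interest=$20.00
After 4 (deposit($100)): balance=$1020.00 total_interest=$20.00
After 5 (year_end (apply 10% annual interest)): balance=$1122.00 total_interest=$122.00
After 6 (year_end (apply 10% annual interest)): balance=$1234.20 total_interest=$234.20
After 7 (month_end (apply 2% monthly interest)): balance=$1258.88 total_interest=$258.88
After 8 (deposit($500)): balance=$1758.88 total_interest=$258.88
After 9 (month_end (apply 2% monthly interest)): balance=$1794.05 total_interest=$294.05
After 10 (month_end (apply 2% monthly interest)): balance=$1829.93 total_interest=$329.93
After 11 (month_end (apply 2% monthly interest)): balance=$1866.52 total_interest=$366.52
After 12 (year_end (apply 10% annual interest)): balance=$2053.17 total_interest=$553.17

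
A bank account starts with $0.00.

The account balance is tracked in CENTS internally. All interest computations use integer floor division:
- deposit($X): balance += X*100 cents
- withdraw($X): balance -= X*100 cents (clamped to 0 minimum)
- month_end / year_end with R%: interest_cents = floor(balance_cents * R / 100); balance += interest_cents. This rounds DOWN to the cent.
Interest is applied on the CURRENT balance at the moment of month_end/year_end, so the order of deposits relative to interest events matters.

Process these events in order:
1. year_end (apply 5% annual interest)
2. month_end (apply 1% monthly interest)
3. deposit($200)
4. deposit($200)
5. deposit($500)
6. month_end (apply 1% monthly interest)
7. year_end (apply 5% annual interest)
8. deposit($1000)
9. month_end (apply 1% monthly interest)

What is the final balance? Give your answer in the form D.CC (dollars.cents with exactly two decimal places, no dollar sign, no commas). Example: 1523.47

After 1 (year_end (apply 5% annual interest)): balance=$0.00 total_interest=$0.00
After 2 (month_end (apply 1% monthly interest)): balance=$0.00 total_interest=$0.00
After 3 (deposit($200)): balance=$200.00 total_interest=$0.00
After 4 (deposit($200)): balance=$400.00 total_interest=$0.00
After 5 (deposit($500)): balance=$900.00 total_interest=$0.00
After 6 (month_end (apply 1% monthly interest)): balance=$909.00 total_interest=$9.00
After 7 (year_end (apply 5% annual interest)): balance=$954.45 total_interest=$54.45
After 8 (deposit($1000)): balance=$1954.45 total_interest=$54.45
After 9 (month_end (apply 1% monthly interest)): balance=$1973.99 total_interest=$73.99

Answer: 1973.99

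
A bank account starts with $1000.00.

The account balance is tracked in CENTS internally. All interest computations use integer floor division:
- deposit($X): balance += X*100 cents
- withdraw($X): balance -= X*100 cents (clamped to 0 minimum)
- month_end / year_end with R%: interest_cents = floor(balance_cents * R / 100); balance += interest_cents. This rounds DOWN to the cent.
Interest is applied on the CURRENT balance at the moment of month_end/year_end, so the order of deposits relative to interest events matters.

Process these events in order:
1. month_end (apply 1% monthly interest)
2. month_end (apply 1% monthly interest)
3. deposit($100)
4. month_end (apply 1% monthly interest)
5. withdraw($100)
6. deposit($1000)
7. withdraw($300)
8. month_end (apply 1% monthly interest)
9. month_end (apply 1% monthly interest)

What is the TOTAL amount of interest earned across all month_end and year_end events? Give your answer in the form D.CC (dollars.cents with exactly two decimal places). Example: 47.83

Answer: 66.09

Derivation:
After 1 (month_end (apply 1% monthly interest)): balance=$1010.00 total_interest=$10.00
After 2 (month_end (apply 1% monthly interest)): balance=$1020.10 total_interest=$20.10
After 3 (deposit($100)): balance=$1120.10 total_interest=$20.10
After 4 (month_end (apply 1% monthly interest)): balance=$1131.30 total_interest=$31.30
After 5 (withdraw($100)): balance=$1031.30 total_interest=$31.30
After 6 (deposit($1000)): balance=$2031.30 total_interest=$31.30
After 7 (withdraw($300)): balance=$1731.30 total_interest=$31.30
After 8 (month_end (apply 1% monthly interest)): balance=$1748.61 total_interest=$48.61
After 9 (month_end (apply 1% monthly interest)): balance=$1766.09 total_interest=$66.09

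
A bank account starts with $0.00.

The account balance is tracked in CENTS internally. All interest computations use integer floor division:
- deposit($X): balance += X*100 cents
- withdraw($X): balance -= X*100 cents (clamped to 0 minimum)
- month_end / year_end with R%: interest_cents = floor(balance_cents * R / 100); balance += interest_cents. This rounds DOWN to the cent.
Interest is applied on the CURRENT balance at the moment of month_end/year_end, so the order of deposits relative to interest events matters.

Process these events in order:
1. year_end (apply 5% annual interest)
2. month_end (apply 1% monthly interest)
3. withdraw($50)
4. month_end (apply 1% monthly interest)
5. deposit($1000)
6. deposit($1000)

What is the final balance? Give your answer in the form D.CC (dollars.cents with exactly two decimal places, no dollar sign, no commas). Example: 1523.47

After 1 (year_end (apply 5% annual interest)): balance=$0.00 total_interest=$0.00
After 2 (month_end (apply 1% monthly interest)): balance=$0.00 total_interest=$0.00
After 3 (withdraw($50)): balance=$0.00 total_interest=$0.00
After 4 (month_end (apply 1% monthly interest)): balance=$0.00 total_interest=$0.00
After 5 (deposit($1000)): balance=$1000.00 total_interest=$0.00
After 6 (deposit($1000)): balance=$2000.00 total_interest=$0.00

Answer: 2000.00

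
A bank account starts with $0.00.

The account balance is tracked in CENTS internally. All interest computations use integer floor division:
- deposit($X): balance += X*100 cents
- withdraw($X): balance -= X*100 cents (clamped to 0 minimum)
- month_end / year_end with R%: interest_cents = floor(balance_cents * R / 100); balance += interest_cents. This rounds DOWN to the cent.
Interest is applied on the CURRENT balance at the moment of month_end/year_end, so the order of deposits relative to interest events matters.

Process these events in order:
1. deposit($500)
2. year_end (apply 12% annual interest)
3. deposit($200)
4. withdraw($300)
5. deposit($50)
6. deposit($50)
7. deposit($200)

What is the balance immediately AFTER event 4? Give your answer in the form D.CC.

Answer: 460.00

Derivation:
After 1 (deposit($500)): balance=$500.00 total_interest=$0.00
After 2 (year_end (apply 12% annual interest)): balance=$560.00 total_interest=$60.00
After 3 (deposit($200)): balance=$760.00 total_interest=$60.00
After 4 (withdraw($300)): balance=$460.00 total_interest=$60.00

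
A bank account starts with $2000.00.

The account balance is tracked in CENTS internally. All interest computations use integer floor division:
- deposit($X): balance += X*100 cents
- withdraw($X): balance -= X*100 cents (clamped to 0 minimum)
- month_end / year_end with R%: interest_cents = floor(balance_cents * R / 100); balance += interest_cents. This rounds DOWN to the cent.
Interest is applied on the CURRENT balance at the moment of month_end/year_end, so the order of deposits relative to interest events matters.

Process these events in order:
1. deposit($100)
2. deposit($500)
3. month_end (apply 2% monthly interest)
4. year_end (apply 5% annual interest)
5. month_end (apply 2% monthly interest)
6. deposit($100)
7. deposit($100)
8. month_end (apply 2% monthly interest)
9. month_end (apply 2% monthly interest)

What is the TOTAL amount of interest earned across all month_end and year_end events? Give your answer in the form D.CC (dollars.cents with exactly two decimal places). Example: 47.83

After 1 (deposit($100)): balance=$2100.00 total_interest=$0.00
After 2 (deposit($500)): balance=$2600.00 total_interest=$0.00
After 3 (month_end (apply 2% monthly interest)): balance=$2652.00 total_interest=$52.00
After 4 (year_end (apply 5% annual interest)): balance=$2784.60 total_interest=$184.60
After 5 (month_end (apply 2% monthly interest)): balance=$2840.29 total_interest=$240.29
After 6 (deposit($100)): balance=$2940.29 total_interest=$240.29
After 7 (deposit($100)): balance=$3040.29 total_interest=$240.29
After 8 (month_end (apply 2% monthly interest)): balance=$3101.09 total_interest=$301.09
After 9 (month_end (apply 2% monthly interest)): balance=$3163.11 total_interest=$363.11

Answer: 363.11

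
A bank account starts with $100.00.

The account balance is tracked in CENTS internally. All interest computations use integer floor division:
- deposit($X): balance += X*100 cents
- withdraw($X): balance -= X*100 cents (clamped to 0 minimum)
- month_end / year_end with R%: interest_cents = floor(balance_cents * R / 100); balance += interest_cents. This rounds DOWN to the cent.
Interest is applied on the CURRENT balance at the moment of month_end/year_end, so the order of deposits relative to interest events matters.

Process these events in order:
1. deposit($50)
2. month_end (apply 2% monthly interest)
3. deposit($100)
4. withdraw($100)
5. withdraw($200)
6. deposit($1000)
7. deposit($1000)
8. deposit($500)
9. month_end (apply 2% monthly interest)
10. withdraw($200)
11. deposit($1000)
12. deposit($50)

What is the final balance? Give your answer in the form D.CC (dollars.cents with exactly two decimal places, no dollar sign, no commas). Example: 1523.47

After 1 (deposit($50)): balance=$150.00 total_interest=$0.00
After 2 (month_end (apply 2% monthly interest)): balance=$153.00 total_interest=$3.00
After 3 (deposit($100)): balance=$253.00 total_interest=$3.00
After 4 (withdraw($100)): balance=$153.00 total_interest=$3.00
After 5 (withdraw($200)): balance=$0.00 total_interest=$3.00
After 6 (deposit($1000)): balance=$1000.00 total_interest=$3.00
After 7 (deposit($1000)): balance=$2000.00 total_interest=$3.00
After 8 (deposit($500)): balance=$2500.00 total_interest=$3.00
After 9 (month_end (apply 2% monthly interest)): balance=$2550.00 total_interest=$53.00
After 10 (withdraw($200)): balance=$2350.00 total_interest=$53.00
After 11 (deposit($1000)): balance=$3350.00 total_interest=$53.00
After 12 (deposit($50)): balance=$3400.00 total_interest=$53.00

Answer: 3400.00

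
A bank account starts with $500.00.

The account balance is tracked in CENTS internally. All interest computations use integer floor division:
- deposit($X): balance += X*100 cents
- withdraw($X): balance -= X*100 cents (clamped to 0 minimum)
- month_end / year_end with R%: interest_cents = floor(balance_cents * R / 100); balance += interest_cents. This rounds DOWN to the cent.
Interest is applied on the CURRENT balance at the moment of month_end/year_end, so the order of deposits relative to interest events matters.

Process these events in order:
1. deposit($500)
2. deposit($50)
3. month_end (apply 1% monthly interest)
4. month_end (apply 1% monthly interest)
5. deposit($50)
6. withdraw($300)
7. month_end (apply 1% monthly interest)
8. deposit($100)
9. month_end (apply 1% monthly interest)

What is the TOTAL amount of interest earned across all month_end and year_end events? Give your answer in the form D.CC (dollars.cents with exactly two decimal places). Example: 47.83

After 1 (deposit($500)): balance=$1000.00 total_interest=$0.00
After 2 (deposit($50)): balance=$1050.00 total_interest=$0.00
After 3 (month_end (apply 1% monthly interest)): balance=$1060.50 total_interest=$10.50
After 4 (month_end (apply 1% monthly interest)): balance=$1071.10 total_interest=$21.10
After 5 (deposit($50)): balance=$1121.10 total_interest=$21.10
After 6 (withdraw($300)): balance=$821.10 total_interest=$21.10
After 7 (month_end (apply 1% monthly interest)): balance=$829.31 total_interest=$29.31
After 8 (deposit($100)): balance=$929.31 total_interest=$29.31
After 9 (month_end (apply 1% monthly interest)): balance=$938.60 total_interest=$38.60

Answer: 38.60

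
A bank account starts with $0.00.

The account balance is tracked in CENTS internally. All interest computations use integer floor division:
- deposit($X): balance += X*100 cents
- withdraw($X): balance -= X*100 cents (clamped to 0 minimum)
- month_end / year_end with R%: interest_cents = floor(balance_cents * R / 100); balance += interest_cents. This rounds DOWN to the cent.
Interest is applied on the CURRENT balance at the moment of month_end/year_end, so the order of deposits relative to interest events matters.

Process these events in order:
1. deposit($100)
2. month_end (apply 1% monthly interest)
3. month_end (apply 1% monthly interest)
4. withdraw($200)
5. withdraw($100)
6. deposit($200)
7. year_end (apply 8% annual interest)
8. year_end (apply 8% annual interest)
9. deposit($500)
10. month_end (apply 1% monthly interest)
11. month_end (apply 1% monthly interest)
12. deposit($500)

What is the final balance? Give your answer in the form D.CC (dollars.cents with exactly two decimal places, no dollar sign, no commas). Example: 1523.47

After 1 (deposit($100)): balance=$100.00 total_interest=$0.00
After 2 (month_end (apply 1% monthly interest)): balance=$101.00 total_interest=$1.00
After 3 (month_end (apply 1% monthly interest)): balance=$102.01 total_interest=$2.01
After 4 (withdraw($200)): balance=$0.00 total_interest=$2.01
After 5 (withdraw($100)): balance=$0.00 total_interest=$2.01
After 6 (deposit($200)): balance=$200.00 total_interest=$2.01
After 7 (year_end (apply 8% annual interest)): balance=$216.00 total_interest=$18.01
After 8 (year_end (apply 8% annual interest)): balance=$233.28 total_interest=$35.29
After 9 (deposit($500)): balance=$733.28 total_interest=$35.29
After 10 (month_end (apply 1% monthly interest)): balance=$740.61 total_interest=$42.62
After 11 (month_end (apply 1% monthly interest)): balance=$748.01 total_interest=$50.02
After 12 (deposit($500)): balance=$1248.01 total_interest=$50.02

Answer: 1248.01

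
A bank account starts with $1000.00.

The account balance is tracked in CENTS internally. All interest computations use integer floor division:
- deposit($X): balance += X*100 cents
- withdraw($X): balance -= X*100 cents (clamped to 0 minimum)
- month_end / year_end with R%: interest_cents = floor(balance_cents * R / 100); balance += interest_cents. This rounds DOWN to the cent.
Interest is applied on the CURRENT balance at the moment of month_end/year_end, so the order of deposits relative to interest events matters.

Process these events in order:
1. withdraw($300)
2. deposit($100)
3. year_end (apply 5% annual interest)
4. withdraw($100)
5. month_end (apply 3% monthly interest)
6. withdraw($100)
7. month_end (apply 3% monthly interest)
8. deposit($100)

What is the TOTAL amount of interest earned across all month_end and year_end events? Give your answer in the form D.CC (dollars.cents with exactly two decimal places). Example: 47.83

Answer: 82.06

Derivation:
After 1 (withdraw($300)): balance=$700.00 total_interest=$0.00
After 2 (deposit($100)): balance=$800.00 total_interest=$0.00
After 3 (year_end (apply 5% annual interest)): balance=$840.00 total_interest=$40.00
After 4 (withdraw($100)): balance=$740.00 total_interest=$40.00
After 5 (month_end (apply 3% monthly interest)): balance=$762.20 total_interest=$62.20
After 6 (withdraw($100)): balance=$662.20 total_interest=$62.20
After 7 (month_end (apply 3% monthly interest)): balance=$682.06 total_interest=$82.06
After 8 (deposit($100)): balance=$782.06 total_interest=$82.06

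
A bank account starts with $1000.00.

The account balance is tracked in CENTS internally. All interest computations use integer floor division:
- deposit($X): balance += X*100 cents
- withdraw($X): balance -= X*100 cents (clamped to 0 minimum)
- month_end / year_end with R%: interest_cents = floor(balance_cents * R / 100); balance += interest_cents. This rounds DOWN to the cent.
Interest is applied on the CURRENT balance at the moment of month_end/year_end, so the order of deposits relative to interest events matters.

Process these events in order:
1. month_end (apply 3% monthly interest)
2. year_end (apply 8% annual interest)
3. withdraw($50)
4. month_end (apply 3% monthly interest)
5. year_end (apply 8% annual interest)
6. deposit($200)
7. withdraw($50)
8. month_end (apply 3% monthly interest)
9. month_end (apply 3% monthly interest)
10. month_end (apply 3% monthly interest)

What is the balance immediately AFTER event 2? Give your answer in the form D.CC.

After 1 (month_end (apply 3% monthly interest)): balance=$1030.00 total_interest=$30.00
After 2 (year_end (apply 8% annual interest)): balance=$1112.40 total_interest=$112.40

Answer: 1112.40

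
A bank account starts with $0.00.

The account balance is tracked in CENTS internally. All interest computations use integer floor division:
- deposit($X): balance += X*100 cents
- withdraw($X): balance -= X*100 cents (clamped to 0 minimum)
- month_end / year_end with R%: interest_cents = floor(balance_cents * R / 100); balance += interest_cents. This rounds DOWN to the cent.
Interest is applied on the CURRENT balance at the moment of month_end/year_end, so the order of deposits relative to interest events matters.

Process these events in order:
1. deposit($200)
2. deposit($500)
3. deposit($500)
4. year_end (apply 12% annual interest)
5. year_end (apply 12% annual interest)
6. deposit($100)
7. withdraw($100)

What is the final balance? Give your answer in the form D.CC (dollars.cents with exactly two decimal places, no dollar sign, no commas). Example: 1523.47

After 1 (deposit($200)): balance=$200.00 total_interest=$0.00
After 2 (deposit($500)): balance=$700.00 total_interest=$0.00
After 3 (deposit($500)): balance=$1200.00 total_interest=$0.00
After 4 (year_end (apply 12% annual interest)): balance=$1344.00 total_interest=$144.00
After 5 (year_end (apply 12% annual interest)): balance=$1505.28 total_interest=$305.28
After 6 (deposit($100)): balance=$1605.28 total_interest=$305.28
After 7 (withdraw($100)): balance=$1505.28 total_interest=$305.28

Answer: 1505.28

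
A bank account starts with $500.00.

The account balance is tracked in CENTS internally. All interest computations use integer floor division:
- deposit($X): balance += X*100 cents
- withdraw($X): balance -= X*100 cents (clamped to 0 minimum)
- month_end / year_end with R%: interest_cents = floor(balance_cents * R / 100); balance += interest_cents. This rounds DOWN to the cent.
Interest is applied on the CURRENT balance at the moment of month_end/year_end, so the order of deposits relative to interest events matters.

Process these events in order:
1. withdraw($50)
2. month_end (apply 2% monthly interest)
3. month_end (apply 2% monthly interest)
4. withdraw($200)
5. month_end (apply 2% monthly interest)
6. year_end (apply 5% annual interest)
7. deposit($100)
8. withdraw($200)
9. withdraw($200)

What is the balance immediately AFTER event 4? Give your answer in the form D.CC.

After 1 (withdraw($50)): balance=$450.00 total_interest=$0.00
After 2 (month_end (apply 2% monthly interest)): balance=$459.00 total_interest=$9.00
After 3 (month_end (apply 2% monthly interest)): balance=$468.18 total_interest=$18.18
After 4 (withdraw($200)): balance=$268.18 total_interest=$18.18

Answer: 268.18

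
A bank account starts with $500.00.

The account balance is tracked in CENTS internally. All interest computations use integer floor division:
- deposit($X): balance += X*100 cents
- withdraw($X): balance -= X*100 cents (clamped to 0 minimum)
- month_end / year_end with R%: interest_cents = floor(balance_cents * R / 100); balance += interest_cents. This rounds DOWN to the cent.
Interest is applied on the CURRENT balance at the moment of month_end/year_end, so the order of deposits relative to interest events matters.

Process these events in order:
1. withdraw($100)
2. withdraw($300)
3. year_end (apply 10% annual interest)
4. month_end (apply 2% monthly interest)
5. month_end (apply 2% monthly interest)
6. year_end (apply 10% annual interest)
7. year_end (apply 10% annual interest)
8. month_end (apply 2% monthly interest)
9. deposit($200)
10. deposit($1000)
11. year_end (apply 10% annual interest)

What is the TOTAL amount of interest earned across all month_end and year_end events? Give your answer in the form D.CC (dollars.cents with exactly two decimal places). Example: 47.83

Answer: 175.34

Derivation:
After 1 (withdraw($100)): balance=$400.00 total_interest=$0.00
After 2 (withdraw($300)): balance=$100.00 total_interest=$0.00
After 3 (year_end (apply 10% annual interest)): balance=$110.00 total_interest=$10.00
After 4 (month_end (apply 2% monthly interest)): balance=$112.20 total_interest=$12.20
After 5 (month_end (apply 2% monthly interest)): balance=$114.44 total_interest=$14.44
After 6 (year_end (apply 10% annual interest)): balance=$125.88 total_interest=$25.88
After 7 (year_end (apply 10% annual interest)): balance=$138.46 total_interest=$38.46
After 8 (month_end (apply 2% monthly interest)): balance=$141.22 total_interest=$41.22
After 9 (deposit($200)): balance=$341.22 total_interest=$41.22
After 10 (deposit($1000)): balance=$1341.22 total_interest=$41.22
After 11 (year_end (apply 10% annual interest)): balance=$1475.34 total_interest=$175.34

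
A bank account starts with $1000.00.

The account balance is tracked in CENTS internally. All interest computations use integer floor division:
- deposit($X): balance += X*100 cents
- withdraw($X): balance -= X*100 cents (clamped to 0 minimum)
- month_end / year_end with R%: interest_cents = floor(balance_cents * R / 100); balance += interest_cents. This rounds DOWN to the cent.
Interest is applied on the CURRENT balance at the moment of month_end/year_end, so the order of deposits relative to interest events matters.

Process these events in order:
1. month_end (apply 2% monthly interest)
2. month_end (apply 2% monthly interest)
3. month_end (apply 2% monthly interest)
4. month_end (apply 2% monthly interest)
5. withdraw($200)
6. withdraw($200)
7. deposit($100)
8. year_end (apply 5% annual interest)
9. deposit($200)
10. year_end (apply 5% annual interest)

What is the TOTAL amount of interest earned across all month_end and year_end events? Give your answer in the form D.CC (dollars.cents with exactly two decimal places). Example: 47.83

Answer: 172.61

Derivation:
After 1 (month_end (apply 2% monthly interest)): balance=$1020.00 total_interest=$20.00
After 2 (month_end (apply 2% monthly interest)): balance=$1040.40 total_interest=$40.40
After 3 (month_end (apply 2% monthly interest)): balance=$1061.20 total_interest=$61.20
After 4 (month_end (apply 2% monthly interest)): balance=$1082.42 total_interest=$82.42
After 5 (withdraw($200)): balance=$882.42 total_interest=$82.42
After 6 (withdraw($200)): balance=$682.42 total_interest=$82.42
After 7 (deposit($100)): balance=$782.42 total_interest=$82.42
After 8 (year_end (apply 5% annual interest)): balance=$821.54 total_interest=$121.54
After 9 (deposit($200)): balance=$1021.54 total_interest=$121.54
After 10 (year_end (apply 5% annual interest)): balance=$1072.61 total_interest=$172.61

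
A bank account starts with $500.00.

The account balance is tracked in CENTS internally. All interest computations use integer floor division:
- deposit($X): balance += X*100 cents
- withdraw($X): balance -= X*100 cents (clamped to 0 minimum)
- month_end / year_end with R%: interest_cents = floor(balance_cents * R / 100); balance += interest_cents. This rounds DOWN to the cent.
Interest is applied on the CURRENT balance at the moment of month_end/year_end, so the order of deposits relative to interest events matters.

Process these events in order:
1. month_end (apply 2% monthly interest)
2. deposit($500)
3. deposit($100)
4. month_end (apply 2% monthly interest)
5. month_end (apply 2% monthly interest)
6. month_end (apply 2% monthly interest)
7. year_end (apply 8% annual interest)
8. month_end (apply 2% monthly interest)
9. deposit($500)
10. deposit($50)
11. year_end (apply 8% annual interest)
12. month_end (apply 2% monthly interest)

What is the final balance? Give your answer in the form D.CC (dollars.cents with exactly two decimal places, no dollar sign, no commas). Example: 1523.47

After 1 (month_end (apply 2% monthly interest)): balance=$510.00 total_interest=$10.00
After 2 (deposit($500)): balance=$1010.00 total_interest=$10.00
After 3 (deposit($100)): balance=$1110.00 total_interest=$10.00
After 4 (month_end (apply 2% monthly interest)): balance=$1132.20 total_interest=$32.20
After 5 (month_end (apply 2% monthly interest)): balance=$1154.84 total_interest=$54.84
After 6 (month_end (apply 2% monthly interest)): balance=$1177.93 total_interest=$77.93
After 7 (year_end (apply 8% annual interest)): balance=$1272.16 total_interest=$172.16
After 8 (month_end (apply 2% monthly interest)): balance=$1297.60 total_interest=$197.60
After 9 (deposit($500)): balance=$1797.60 total_interest=$197.60
After 10 (deposit($50)): balance=$1847.60 total_interest=$197.60
After 11 (year_end (apply 8% annual interest)): balance=$1995.40 total_interest=$345.40
After 12 (month_end (apply 2% monthly interest)): balance=$2035.30 total_interest=$385.30

Answer: 2035.30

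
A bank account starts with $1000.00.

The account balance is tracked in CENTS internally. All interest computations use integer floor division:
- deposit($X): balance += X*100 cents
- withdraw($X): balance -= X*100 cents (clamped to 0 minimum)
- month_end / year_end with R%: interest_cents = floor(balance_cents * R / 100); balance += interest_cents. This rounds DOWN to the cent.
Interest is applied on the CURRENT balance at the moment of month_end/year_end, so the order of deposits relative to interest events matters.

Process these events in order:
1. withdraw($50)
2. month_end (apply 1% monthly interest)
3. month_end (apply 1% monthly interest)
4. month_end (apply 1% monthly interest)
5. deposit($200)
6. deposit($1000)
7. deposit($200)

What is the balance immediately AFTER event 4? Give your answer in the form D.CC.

After 1 (withdraw($50)): balance=$950.00 total_interest=$0.00
After 2 (month_end (apply 1% monthly interest)): balance=$959.50 total_interest=$9.50
After 3 (month_end (apply 1% monthly interest)): balance=$969.09 total_interest=$19.09
After 4 (month_end (apply 1% monthly interest)): balance=$978.78 total_interest=$28.78

Answer: 978.78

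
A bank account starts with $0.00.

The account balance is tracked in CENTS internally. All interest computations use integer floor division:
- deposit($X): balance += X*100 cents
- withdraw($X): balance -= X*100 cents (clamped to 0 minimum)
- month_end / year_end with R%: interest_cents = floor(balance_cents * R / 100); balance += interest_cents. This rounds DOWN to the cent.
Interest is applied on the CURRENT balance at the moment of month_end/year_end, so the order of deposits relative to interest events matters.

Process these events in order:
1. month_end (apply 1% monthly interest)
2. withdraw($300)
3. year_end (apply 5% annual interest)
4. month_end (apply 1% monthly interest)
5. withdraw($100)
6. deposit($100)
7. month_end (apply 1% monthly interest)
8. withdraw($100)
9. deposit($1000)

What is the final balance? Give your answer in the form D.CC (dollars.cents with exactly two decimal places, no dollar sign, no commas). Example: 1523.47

After 1 (month_end (apply 1% monthly interest)): balance=$0.00 total_interest=$0.00
After 2 (withdraw($300)): balance=$0.00 total_interest=$0.00
After 3 (year_end (apply 5% annual interest)): balance=$0.00 total_interest=$0.00
After 4 (month_end (apply 1% monthly interest)): balance=$0.00 total_interest=$0.00
After 5 (withdraw($100)): balance=$0.00 total_interest=$0.00
After 6 (deposit($100)): balance=$100.00 total_interest=$0.00
After 7 (month_end (apply 1% monthly interest)): balance=$101.00 total_interest=$1.00
After 8 (withdraw($100)): balance=$1.00 total_interest=$1.00
After 9 (deposit($1000)): balance=$1001.00 total_interest=$1.00

Answer: 1001.00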